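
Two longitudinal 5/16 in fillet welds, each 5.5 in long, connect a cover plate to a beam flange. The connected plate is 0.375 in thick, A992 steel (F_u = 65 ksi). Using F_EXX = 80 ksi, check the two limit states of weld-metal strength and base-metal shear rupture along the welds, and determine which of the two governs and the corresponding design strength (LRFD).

φR_n ≈ 87.5 kips (weld metal governs)

t_e = 0.707 × 0.3125 = 0.2209 in; L = 11 in.
Weld metal: φR_n = 0.75 × 0.6 × 80 × 0.2209 × 11 = 87.49 kips.
Base metal (shear rupture): φR_n = 0.75 × 0.6 × 65 × 0.375 × 11 = 120.7 kips.
Governing: weld metal.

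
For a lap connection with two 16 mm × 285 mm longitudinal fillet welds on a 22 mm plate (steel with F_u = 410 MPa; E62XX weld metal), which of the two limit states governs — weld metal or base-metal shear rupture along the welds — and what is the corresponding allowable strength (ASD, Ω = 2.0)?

R_n/Ω ≈ 1200 kN (weld metal governs)

E62XX → F_EXX = 620 MPa.
t_e = 0.707 × 16 = 11.31 mm; L = 570 mm.
Weld metal: R_n/Ω = (1/2.0) × 0.6 × 620 × 11.31 × 570 × 10⁻³ = 1199 kN.
Base metal (shear rupture): R_n/Ω = (1/2.0) × 0.6 × 410 × 22 × 570 × 10⁻³ = 1542 kN.
Governing: weld metal.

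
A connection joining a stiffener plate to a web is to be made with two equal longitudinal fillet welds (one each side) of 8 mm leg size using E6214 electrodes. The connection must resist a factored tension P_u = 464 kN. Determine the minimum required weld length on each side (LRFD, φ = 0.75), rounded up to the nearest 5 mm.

E62XX → F_EXX = 620 MPa.
Throat t_e = 0.707 × 8 = 5.656 mm.
φr_n = 0.75 × 0.6 × 620 × 5.656 × 10⁻³ = 1.578 kN/mm.
L_req = P_u / φr_n = 464 / 1.578 = 294 mm total.
Per side: 294 / 2 = 147 mm.
Round up → use L = 150 mm on each side.

L = 150 mm on each side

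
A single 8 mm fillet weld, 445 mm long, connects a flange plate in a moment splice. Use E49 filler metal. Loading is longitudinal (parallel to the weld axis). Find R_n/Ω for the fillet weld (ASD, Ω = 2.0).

E49XX → F_EXX = 490 MPa.
Effective throat t_e = 0.707 × 8 = 5.656 mm.
Total length L = 445 mm; A_we = 5.656 × 445 = 2517 mm².
F_nw = 0.6 F_EXX = 0.6 × 490 = 294 MPa.
R_n = 294 × 2517 × 10⁻³ = 740 kN; R_n/Ω = 740/2.0 = 370 kN.

R_n/Ω ≈ 370 kN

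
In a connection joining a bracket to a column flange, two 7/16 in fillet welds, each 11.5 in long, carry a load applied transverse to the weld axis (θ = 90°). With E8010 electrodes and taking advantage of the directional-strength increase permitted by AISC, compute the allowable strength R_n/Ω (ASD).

E80XX → F_EXX = 80 ksi.
t_e = 0.707 × 0.4375 = 0.3093 in; A_we = 0.3093 × 23 = 7.114 in².
Directional factor: 1.0 + 0.5 sin^1.5(90°) = 1.5.
F_nw = 0.6 × 80 × 1.5 = 72 ksi.
R_n/Ω = (72 × 7.114) / 2.0 = 256.1 kip.

R_n/Ω ≈ 256 kip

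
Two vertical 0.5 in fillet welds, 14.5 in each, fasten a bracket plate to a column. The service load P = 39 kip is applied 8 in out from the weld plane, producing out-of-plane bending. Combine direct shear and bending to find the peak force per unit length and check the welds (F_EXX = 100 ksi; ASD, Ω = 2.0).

f_max ≈ 4.65 kip/in; adequate

L_w = 2 × 14.5 = 29 in; section modulus (unit throat) S = 2 × L²/6 = 70.08 in².
Direct shear f_v = P/L_w = 39/29 = 1.345 kip/in.
Moment M = P × e = 39 × 8 = 312 kip·in; bending f_b = M/S = 4.452 kip/in.
f_max = √(f_v² + f_b²) = √(1.345² + 4.452²) = 4.651 kip/in.
r_n/Ω = (1/2.0) × 0.6 × 100 × (0.707 × 0.5) = 10.6 kip/in → adequate.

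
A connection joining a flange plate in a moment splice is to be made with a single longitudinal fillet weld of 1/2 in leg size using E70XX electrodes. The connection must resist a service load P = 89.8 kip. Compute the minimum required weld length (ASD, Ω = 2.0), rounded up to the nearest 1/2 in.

L = 12.5 in

E70XX → F_EXX = 70 ksi.
Throat t_e = 0.707 × 0.5 = 0.3535 in.
r_n/Ω = (0.6 × 70 × 0.3535) / 2.0 = 7.423 kip/in.
L_req = P / (r_n/Ω) = 89.8 / 7.423 = 12.1 in total.
Round up → use L = 12.5 in.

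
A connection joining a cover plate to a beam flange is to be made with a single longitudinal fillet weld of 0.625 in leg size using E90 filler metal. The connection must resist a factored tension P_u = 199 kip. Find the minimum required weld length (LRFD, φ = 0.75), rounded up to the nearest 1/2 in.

L = 11.5 in

E90XX → F_EXX = 90 ksi.
Throat t_e = 0.707 × 0.625 = 0.4419 in.
φr_n = 0.75 × 0.6 × 90 × 0.4419 = 17.9 kip/in.
L_req = P_u / φr_n = 199 / 17.9 = 11.12 in total.
Round up → use L = 11.5 in.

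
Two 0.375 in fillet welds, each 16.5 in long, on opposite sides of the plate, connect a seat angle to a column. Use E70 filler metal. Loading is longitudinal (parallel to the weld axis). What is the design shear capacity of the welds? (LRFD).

E70XX → F_EXX = 70 ksi.
Effective throat t_e = 0.707 × 0.375 = 0.2651 in.
Total length L = 33 in; A_we = 0.2651 × 33 = 8.749 in².
F_nw = 0.6 F_EXX = 0.6 × 70 = 42 ksi.
φR_n = 0.75 × 42 × 8.749 = 275.6 kip.

φR_n ≈ 276 kip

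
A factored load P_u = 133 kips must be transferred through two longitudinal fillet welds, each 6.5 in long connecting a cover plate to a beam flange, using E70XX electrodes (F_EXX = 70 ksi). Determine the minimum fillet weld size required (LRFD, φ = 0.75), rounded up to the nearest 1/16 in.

w = 1/2 in

Total weld length L = 13 in.
Required throat t_e = P_u / (φ × 0.6 F_EXX × L) = 133 / (0.75 × 0.6 × 70 × 13) = 0.3248 in.
Required leg w = t_e / 0.707 = 0.4594 in → use 1/2 in.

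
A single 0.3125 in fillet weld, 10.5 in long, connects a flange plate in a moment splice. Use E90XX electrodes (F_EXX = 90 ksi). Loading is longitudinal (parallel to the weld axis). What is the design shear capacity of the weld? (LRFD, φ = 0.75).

Effective throat t_e = 0.707 × 0.3125 = 0.2209 in.
Total length L = 10.5 in; A_we = 0.2209 × 10.5 = 2.32 in².
F_nw = 0.6 F_EXX = 0.6 × 90 = 54 ksi.
φR_n = 0.75 × 54 × 2.32 = 93.95 kips.

φR_n ≈ 94 kips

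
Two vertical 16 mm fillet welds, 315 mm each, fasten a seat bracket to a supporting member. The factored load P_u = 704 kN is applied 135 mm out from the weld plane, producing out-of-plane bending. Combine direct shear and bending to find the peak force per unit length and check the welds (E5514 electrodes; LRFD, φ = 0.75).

E55XX → F_EXX = 550 MPa.
L_w = 2 × 315 = 630 mm; section modulus (unit throat) S = 2 × L²/6 = 33080 mm².
Direct shear f_v = P/L_w = 704×10³/630 = 1117 N/mm.
Moment M = P × e = 704×10³ × 135 = 95040000 N·mm; bending f_b = M/S = 2873 N/mm.
f_max = √(f_v² + f_b²) = √(1117² + 2873²) = 3083 N/mm.
φr_n = 0.75 × 0.6 × 550 × (0.707 × 16) = 2800 N/mm → NOT adequate.

f_max ≈ 3080 N/mm; NOT adequate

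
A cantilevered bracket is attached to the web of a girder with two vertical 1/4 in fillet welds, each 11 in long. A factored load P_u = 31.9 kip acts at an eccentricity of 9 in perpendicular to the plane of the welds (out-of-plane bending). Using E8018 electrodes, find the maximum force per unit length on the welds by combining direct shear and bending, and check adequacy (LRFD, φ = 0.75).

E80XX → F_EXX = 80 ksi.
L_w = 2 × 11 = 22 in; section modulus (unit throat) S = 2 × L²/6 = 40.33 in².
Direct shear f_v = P/L_w = 31.9/22 = 1.45 kip/in.
Moment M = P × e = 31.9 × 9 = 287.1 kip·in; bending f_b = M/S = 7.118 kip/in.
f_max = √(f_v² + f_b²) = √(1.45² + 7.118²) = 7.264 kip/in.
φr_n = 0.75 × 0.6 × 80 × (0.707 × 0.25) = 6.363 kip/in → NOT adequate.

f_max ≈ 7.26 kip/in; NOT adequate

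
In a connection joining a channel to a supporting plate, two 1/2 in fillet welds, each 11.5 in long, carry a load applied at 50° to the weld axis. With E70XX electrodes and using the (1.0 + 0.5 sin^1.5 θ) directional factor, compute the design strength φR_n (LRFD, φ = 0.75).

φR_n ≈ 342 kip

E70XX → F_EXX = 70 ksi.
t_e = 0.707 × 0.5 = 0.3535 in; A_we = 0.3535 × 23 = 8.13 in².
Directional factor: 1.0 + 0.5 sin^1.5(50°) = 1.335.
F_nw = 0.6 × 70 × 1.335 = 56.08 ksi.
φR_n = 0.75 × 56.08 × 8.13 = 342 kip.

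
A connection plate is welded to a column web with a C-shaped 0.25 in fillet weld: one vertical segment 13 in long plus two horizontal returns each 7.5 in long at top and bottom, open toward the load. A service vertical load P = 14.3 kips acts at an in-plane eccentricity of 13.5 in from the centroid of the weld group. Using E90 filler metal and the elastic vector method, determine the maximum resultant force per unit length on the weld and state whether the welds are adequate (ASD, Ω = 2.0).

f_max ≈ 2.03 kip/in; adequate

E90XX → F_EXX = 90 ksi.
Total weld length L_w = 28 in. Treat welds as unit-width lines.
Centroid: x̄ = 2×7.5×3.75 / 28 = 2.009 in from the vertical weld.
Polar moment about centroid: J = I_x + I_y = [13³/12 + 2×7.5×6.5²] + [13×2.009² + 2(7.5³/12 + 7.5×1.741²)] = 985.1 in³.
Direct shear f_v = P/L_w = 14.3 / 28 = 0.5107 kip/in (vertical).
Torsion M = P·e = 14.3 × 13.5 = 193.05 kip·in.
Critical point at (x, y) = (5.491, 6.5) from centroid. f_tx = M·y/J = 1.274 kip/in; f_ty = M·x/J = 1.076 kip/in.
Resultant f_max = √[f_tx² + (f_v + f_ty)²] = √[1.274² + (0.5107 + 1.076)²] = 2.035 kip/in.
Capacity per unit length: r_n/Ω = (1/2.0) × 0.6 × 90 × (0.707 × 0.25) = 4.772 kip/in.
2.035 ≤ 4.772 → adequate.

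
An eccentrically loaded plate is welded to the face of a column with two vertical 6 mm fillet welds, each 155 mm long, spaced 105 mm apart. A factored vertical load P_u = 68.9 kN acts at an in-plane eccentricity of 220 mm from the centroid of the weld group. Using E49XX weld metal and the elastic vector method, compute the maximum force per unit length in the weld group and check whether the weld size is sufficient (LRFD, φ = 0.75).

f_max ≈ 1100 N/mm; NOT adequate

E49XX → F_EXX = 490 MPa.
Total weld length L_w = 310 mm. Treat welds as unit-width lines.
Polar moment about centroid: J = 2[d³/12 + d(b/2)²] = 2[155³/12 + 155×52.5²] = 1475000 mm³.
Direct shear f_v = P/L_w = 68.9×10³ / 310 = 222.3 N/mm (vertical).
Torsion M = P·e = 68.9×10³ × 220 = 15158000 N·mm.
Critical point at (x, y) = (52.5, 77.5) from centroid. f_tx = M·y/J = 796.4 N/mm; f_ty = M·x/J = 539.5 N/mm.
Resultant f_max = √[f_tx² + (f_v + f_ty)²] = √[796.4² + (222.3 + 539.5)²] = 1102 N/mm.
Capacity per unit length: φr_n = 0.75 × 0.6 × 490 × (0.707 × 6) = 935.4 N/mm.
1102 > 935.4 → NOT adequate.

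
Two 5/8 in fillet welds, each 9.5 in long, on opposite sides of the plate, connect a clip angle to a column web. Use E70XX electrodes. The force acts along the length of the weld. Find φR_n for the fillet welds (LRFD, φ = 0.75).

E70XX → F_EXX = 70 ksi.
Effective throat t_e = 0.707 × 0.625 = 0.4419 in.
Total length L = 19 in; A_we = 0.4419 × 19 = 8.396 in².
F_nw = 0.6 F_EXX = 0.6 × 70 = 42 ksi.
φR_n = 0.75 × 42 × 8.396 = 264.5 kips.

φR_n ≈ 264 kips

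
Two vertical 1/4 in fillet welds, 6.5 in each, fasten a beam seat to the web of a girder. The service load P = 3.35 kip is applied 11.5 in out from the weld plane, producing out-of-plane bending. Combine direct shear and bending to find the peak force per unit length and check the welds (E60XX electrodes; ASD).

f_max ≈ 2.75 kip/in; adequate

E60XX → F_EXX = 60 ksi.
L_w = 2 × 6.5 = 13 in; section modulus (unit throat) S = 2 × L²/6 = 14.08 in².
Direct shear f_v = P/L_w = 3.35/13 = 0.2577 kip/in.
Moment M = P × e = 3.35 × 11.5 = 38.525 kip·in; bending f_b = M/S = 2.736 kip/in.
f_max = √(f_v² + f_b²) = √(0.2577² + 2.736²) = 2.748 kip/in.
r_n/Ω = (1/2.0) × 0.6 × 60 × (0.707 × 0.25) = 3.181 kip/in → adequate.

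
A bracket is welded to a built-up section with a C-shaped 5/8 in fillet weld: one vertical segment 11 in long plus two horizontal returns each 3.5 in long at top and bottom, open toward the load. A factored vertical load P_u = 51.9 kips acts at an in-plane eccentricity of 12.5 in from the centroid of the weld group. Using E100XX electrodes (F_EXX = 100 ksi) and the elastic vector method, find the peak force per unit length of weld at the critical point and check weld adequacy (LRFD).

Total weld length L_w = 18 in. Treat welds as unit-width lines.
Centroid: x̄ = 2×3.5×1.75 / 18 = 0.6806 in from the vertical weld.
Polar moment about centroid: J = I_x + I_y = [11³/12 + 2×3.5×5.5²] + [11×0.6806² + 2(3.5³/12 + 3.5×1.069²)] = 342.9 in³.
Direct shear f_v = P/L_w = 51.9 / 18 = 2.883 kip/in (vertical).
Torsion M = P·e = 51.9 × 12.5 = 648.75 kip·in.
Critical point at (x, y) = (2.819, 5.5) from centroid. f_tx = M·y/J = 10.41 kip/in; f_ty = M·x/J = 5.334 kip/in.
Resultant f_max = √[f_tx² + (f_v + f_ty)²] = √[10.41² + (2.883 + 5.334)²] = 13.26 kip/in.
Capacity per unit length: φr_n = 0.75 × 0.6 × 100 × (0.707 × 0.625) = 19.88 kip/in.
13.26 ≤ 19.88 → adequate.

f_max ≈ 13.3 kip/in; adequate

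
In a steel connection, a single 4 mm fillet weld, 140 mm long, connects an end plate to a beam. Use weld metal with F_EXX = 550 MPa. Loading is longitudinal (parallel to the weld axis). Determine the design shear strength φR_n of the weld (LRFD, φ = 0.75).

φR_n ≈ 98 kN

Effective throat t_e = 0.707 × 4 = 2.828 mm.
Total length L = 140 mm; A_we = 2.828 × 140 = 395.9 mm².
F_nw = 0.6 F_EXX = 0.6 × 550 = 330 MPa.
φR_n = 0.75 × 330 × 395.9 × 10⁻³ = 97.99 kN.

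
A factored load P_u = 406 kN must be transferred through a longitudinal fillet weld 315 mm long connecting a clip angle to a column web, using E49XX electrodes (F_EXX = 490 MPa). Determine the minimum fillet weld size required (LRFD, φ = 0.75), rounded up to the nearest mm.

Total weld length L = 315 mm.
Required throat t_e = P_u / (φ × 0.6 F_EXX × L) = 406 / (0.75 × 0.6 × 490 × 315 × 10⁻³) = 5.845 mm.
Required leg w = t_e / 0.707 = 8.268 mm → use 9 mm.

w = 9 mm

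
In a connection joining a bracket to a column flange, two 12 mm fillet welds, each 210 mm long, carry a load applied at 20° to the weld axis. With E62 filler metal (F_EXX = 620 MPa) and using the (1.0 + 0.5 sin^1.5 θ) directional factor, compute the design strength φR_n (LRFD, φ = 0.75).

t_e = 0.707 × 12 = 8.484 mm; A_we = 8.484 × 420 = 3563 mm².
Directional factor: 1.0 + 0.5 sin^1.5(20°) = 1.1.
F_nw = 0.6 × 620 × 1.1 = 409.2 MPa.
φR_n = 0.75 × 409.2 × 3563 × 10⁻³ = 1094 kN.

φR_n ≈ 1090 kN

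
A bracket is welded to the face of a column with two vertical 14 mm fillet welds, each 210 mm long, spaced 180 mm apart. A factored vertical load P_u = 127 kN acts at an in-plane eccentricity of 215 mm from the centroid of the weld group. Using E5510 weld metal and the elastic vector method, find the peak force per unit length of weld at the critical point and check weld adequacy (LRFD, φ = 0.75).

E55XX → F_EXX = 550 MPa.
Total weld length L_w = 420 mm. Treat welds as unit-width lines.
Polar moment about centroid: J = 2[d³/12 + d(b/2)²] = 2[210³/12 + 210×90²] = 4946000 mm³.
Direct shear f_v = P/L_w = 127×10³ / 420 = 302.4 N/mm (vertical).
Torsion M = P·e = 127×10³ × 215 = 27305000 N·mm.
Critical point at (x, y) = (90, 105) from centroid. f_tx = M·y/J = 579.7 N/mm; f_ty = M·x/J = 496.9 N/mm.
Resultant f_max = √[f_tx² + (f_v + f_ty)²] = √[579.7² + (302.4 + 496.9)²] = 987.4 N/mm.
Capacity per unit length: φr_n = 0.75 × 0.6 × 550 × (0.707 × 14) = 2450 N/mm.
987.4 ≤ 2450 → adequate.

f_max ≈ 987 N/mm; adequate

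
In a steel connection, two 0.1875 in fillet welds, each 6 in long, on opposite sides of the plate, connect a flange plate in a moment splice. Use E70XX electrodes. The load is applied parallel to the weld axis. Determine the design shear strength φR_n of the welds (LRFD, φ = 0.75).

φR_n ≈ 50.1 kips

E70XX → F_EXX = 70 ksi.
Effective throat t_e = 0.707 × 0.1875 = 0.1326 in.
Total length L = 12 in; A_we = 0.1326 × 12 = 1.591 in².
F_nw = 0.6 F_EXX = 0.6 × 70 = 42 ksi.
φR_n = 0.75 × 42 × 1.591 = 50.11 kips.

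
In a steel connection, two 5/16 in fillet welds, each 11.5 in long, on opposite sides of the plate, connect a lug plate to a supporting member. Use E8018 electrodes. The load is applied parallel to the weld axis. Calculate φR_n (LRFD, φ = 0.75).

E80XX → F_EXX = 80 ksi.
Effective throat t_e = 0.707 × 0.3125 = 0.2209 in.
Total length L = 23 in; A_we = 0.2209 × 23 = 5.082 in².
F_nw = 0.6 F_EXX = 0.6 × 80 = 48 ksi.
φR_n = 0.75 × 48 × 5.082 = 182.9 kips.

φR_n ≈ 183 kips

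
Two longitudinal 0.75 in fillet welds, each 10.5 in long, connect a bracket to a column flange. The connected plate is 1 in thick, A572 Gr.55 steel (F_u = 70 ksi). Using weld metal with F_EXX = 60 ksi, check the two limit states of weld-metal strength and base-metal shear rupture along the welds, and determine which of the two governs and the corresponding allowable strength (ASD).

R_n/Ω ≈ 200 kip (weld metal governs)

t_e = 0.707 × 0.75 = 0.5302 in; L = 21 in.
Weld metal: R_n/Ω = (1/2.0) × 0.6 × 60 × 0.5302 × 21 = 200.4 kip.
Base metal (shear rupture): R_n/Ω = (1/2.0) × 0.6 × 70 × 1 × 21 = 441 kip.
Governing: weld metal.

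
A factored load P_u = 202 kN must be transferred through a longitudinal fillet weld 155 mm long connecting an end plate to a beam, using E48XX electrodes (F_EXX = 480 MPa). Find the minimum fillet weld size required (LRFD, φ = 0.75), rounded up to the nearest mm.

w = 9 mm

Total weld length L = 155 mm.
Required throat t_e = P_u / (φ × 0.6 F_EXX × L) = 202 / (0.75 × 0.6 × 480 × 155 × 10⁻³) = 6.033 mm.
Required leg w = t_e / 0.707 = 8.534 mm → use 9 mm.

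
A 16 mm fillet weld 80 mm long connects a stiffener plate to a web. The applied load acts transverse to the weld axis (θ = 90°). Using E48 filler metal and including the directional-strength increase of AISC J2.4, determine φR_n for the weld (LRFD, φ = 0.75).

φR_n ≈ 293 kN

E48XX → F_EXX = 480 MPa.
t_e = 0.707 × 16 = 11.31 mm; A_we = 11.31 × 80 = 905 mm².
Directional factor: 1.0 + 0.5 sin^1.5(90°) = 1.5.
F_nw = 0.6 × 480 × 1.5 = 432 MPa.
φR_n = 0.75 × 432 × 905 × 10⁻³ = 293.2 kN.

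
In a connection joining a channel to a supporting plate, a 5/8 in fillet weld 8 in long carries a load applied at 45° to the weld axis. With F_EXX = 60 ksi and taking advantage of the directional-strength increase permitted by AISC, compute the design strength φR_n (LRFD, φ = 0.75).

φR_n ≈ 124 kips

t_e = 0.707 × 0.625 = 0.4419 in; A_we = 0.4419 × 8 = 3.535 in².
Directional factor: 1.0 + 0.5 sin^1.5(45°) = 1.297.
F_nw = 0.6 × 60 × 1.297 = 46.7 ksi.
φR_n = 0.75 × 46.7 × 3.535 = 123.8 kips.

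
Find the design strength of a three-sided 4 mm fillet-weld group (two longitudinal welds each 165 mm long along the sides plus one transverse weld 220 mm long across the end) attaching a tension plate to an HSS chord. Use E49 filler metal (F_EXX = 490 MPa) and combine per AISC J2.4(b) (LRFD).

φR_n ≈ 381 kN

t_e = 0.707 × 4 = 2.828 mm.
R_nwl = 0.6 × 490 × 2.828 × 330 × 10⁻³ = 274.4 kN (longitudinal, 2 welds).
R_nwt = 0.6 × 490 × 2.828 × 220 × 10⁻³ = 182.9 kN (transverse, base value).
(i) R_nwl + R_nwt = 457.3 kN; (ii) 0.85 R_nwl + 1.5 R_nwt = 507.6 kN.
R_n = max = 507.6 kN [governs: (ii)]; φR_n = 380.7 kN.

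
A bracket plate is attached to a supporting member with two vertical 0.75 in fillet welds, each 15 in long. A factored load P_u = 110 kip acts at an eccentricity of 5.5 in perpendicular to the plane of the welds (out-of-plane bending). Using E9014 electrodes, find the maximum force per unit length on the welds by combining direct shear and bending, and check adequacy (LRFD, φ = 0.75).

f_max ≈ 8.86 kip/in; adequate

E90XX → F_EXX = 90 ksi.
L_w = 2 × 15 = 30 in; section modulus (unit throat) S = 2 × L²/6 = 75 in².
Direct shear f_v = P/L_w = 110/30 = 3.667 kip/in.
Moment M = P × e = 110 × 5.5 = 605 kip·in; bending f_b = M/S = 8.067 kip/in.
f_max = √(f_v² + f_b²) = √(3.667² + 8.067²) = 8.861 kip/in.
φr_n = 0.75 × 0.6 × 90 × (0.707 × 0.75) = 21.48 kip/in → adequate.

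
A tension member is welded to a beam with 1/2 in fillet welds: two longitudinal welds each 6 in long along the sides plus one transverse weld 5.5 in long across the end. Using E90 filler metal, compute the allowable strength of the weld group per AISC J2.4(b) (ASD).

E90XX → F_EXX = 90 ksi.
t_e = 0.707 × 0.5 = 0.3535 in.
R_nwl = 0.6 × 90 × 0.3535 × 12 = 229.1 kips (longitudinal, 2 welds).
R_nwt = 0.6 × 90 × 0.3535 × 5.5 = 105 kips (transverse, base value).
(i) R_nwl + R_nwt = 334.1 kips; (ii) 0.85 R_nwl + 1.5 R_nwt = 352.2 kips.
R_n = max = 352.2 kips [governs: (ii)]; R_n/Ω = 176.1 kips.

R_n/Ω ≈ 176 kips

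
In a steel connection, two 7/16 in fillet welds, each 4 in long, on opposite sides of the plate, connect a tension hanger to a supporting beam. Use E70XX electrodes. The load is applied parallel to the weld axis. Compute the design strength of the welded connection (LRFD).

E70XX → F_EXX = 70 ksi.
Effective throat t_e = 0.707 × 0.4375 = 0.3093 in.
Total length L = 8 in; A_we = 0.3093 × 8 = 2.474 in².
F_nw = 0.6 F_EXX = 0.6 × 70 = 42 ksi.
φR_n = 0.75 × 42 × 2.474 = 77.95 kips.

φR_n ≈ 77.9 kips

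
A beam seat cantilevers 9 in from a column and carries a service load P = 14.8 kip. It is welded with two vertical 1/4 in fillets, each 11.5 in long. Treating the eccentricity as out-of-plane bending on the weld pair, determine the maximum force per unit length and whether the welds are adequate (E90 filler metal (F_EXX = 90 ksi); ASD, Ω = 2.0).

f_max ≈ 3.09 kip/in; adequate

L_w = 2 × 11.5 = 23 in; section modulus (unit throat) S = 2 × L²/6 = 44.08 in².
Direct shear f_v = P/L_w = 14.8/23 = 0.6435 kip/in.
Moment M = P × e = 14.8 × 9 = 133.2 kip·in; bending f_b = M/S = 3.022 kip/in.
f_max = √(f_v² + f_b²) = √(0.6435² + 3.022²) = 3.089 kip/in.
r_n/Ω = (1/2.0) × 0.6 × 90 × (0.707 × 0.25) = 4.772 kip/in → adequate.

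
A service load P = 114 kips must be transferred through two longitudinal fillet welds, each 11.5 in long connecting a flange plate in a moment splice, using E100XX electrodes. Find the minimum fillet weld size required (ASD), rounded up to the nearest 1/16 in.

E100XX → F_EXX = 100 ksi.
Total weld length L = 23 in.
Required throat t_e = P × Ω / (0.6 F_EXX × L) = 114 × 2.0 / (0.6 × 100 × 23) = 0.1652 in.
Required leg w = t_e / 0.707 = 0.2337 in → use 1/4 in.

w = 1/4 in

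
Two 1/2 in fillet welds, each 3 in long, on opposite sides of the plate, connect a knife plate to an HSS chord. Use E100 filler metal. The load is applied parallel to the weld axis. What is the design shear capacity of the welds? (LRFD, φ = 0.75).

φR_n ≈ 95.4 kips

E100XX → F_EXX = 100 ksi.
Effective throat t_e = 0.707 × 0.5 = 0.3535 in.
Total length L = 6 in; A_we = 0.3535 × 6 = 2.121 in².
F_nw = 0.6 F_EXX = 0.6 × 100 = 60 ksi.
φR_n = 0.75 × 60 × 2.121 = 95.45 kips.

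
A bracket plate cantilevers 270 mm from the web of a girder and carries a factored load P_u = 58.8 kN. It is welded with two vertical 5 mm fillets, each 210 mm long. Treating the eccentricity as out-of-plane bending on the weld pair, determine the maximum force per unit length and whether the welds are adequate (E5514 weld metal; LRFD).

f_max ≈ 1090 N/mm; NOT adequate

E55XX → F_EXX = 550 MPa.
L_w = 2 × 210 = 420 mm; section modulus (unit throat) S = 2 × L²/6 = 14700 mm².
Direct shear f_v = P/L_w = 58.8×10³/420 = 140 N/mm.
Moment M = P × e = 58.8×10³ × 270 = 15876000 N·mm; bending f_b = M/S = 1080 N/mm.
f_max = √(f_v² + f_b²) = √(140² + 1080²) = 1089 N/mm.
φr_n = 0.75 × 0.6 × 550 × (0.707 × 5) = 874.9 N/mm → NOT adequate.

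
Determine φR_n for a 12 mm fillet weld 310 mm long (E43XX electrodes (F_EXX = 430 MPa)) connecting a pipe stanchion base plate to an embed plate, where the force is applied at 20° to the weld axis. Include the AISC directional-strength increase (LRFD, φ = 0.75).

φR_n ≈ 560 kN

t_e = 0.707 × 12 = 8.484 mm; A_we = 8.484 × 310 = 2630 mm².
Directional factor: 1.0 + 0.5 sin^1.5(20°) = 1.1.
F_nw = 0.6 × 430 × 1.1 = 283.8 MPa.
φR_n = 0.75 × 283.8 × 2630 × 10⁻³ = 559.8 kN.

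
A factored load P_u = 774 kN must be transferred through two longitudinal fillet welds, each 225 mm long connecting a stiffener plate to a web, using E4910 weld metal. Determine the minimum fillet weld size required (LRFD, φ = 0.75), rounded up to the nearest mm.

E49XX → F_EXX = 490 MPa.
Total weld length L = 450 mm.
Required throat t_e = P_u / (φ × 0.6 F_EXX × L) = 774 / (0.75 × 0.6 × 490 × 450 × 10⁻³) = 7.8 mm.
Required leg w = t_e / 0.707 = 11.03 mm → use 12 mm.

w = 12 mm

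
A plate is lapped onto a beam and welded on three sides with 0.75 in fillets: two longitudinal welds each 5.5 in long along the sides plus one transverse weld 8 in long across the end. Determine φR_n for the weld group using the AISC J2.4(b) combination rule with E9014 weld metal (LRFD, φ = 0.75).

E90XX → F_EXX = 90 ksi.
t_e = 0.707 × 0.75 = 0.5302 in.
R_nwl = 0.6 × 90 × 0.5302 × 11 = 315 kip (longitudinal, 2 welds).
R_nwt = 0.6 × 90 × 0.5302 × 8 = 229.1 kip (transverse, base value).
(i) R_nwl + R_nwt = 544 kip; (ii) 0.85 R_nwl + 1.5 R_nwt = 611.3 kip.
R_n = max = 611.3 kip [governs: (ii)]; φR_n = 458.5 kip.

φR_n ≈ 458 kip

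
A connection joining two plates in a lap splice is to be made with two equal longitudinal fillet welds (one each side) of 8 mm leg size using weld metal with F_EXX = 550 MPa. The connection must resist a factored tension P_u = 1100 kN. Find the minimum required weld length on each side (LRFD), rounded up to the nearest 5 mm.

L = 395 mm on each side

Throat t_e = 0.707 × 8 = 5.656 mm.
φr_n = 0.75 × 0.6 × 550 × 5.656 × 10⁻³ = 1.4 kN/mm.
L_req = P_u / φr_n = 1100 / 1.4 = 785.8 mm total.
Per side: 785.8 / 2 = 392.9 mm.
Round up → use L = 395 mm on each side.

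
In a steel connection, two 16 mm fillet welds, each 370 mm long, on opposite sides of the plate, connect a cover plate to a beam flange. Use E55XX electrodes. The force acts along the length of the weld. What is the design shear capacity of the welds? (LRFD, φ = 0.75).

E55XX → F_EXX = 550 MPa.
Effective throat t_e = 0.707 × 16 = 11.31 mm.
Total length L = 740 mm; A_we = 11.31 × 740 = 8371 mm².
F_nw = 0.6 F_EXX = 0.6 × 550 = 330 MPa.
φR_n = 0.75 × 330 × 8371 × 10⁻³ = 2072 kN.

φR_n ≈ 2070 kN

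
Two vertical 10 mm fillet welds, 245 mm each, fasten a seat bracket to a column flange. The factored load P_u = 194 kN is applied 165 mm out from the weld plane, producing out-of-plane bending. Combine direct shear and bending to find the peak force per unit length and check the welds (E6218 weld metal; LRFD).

E62XX → F_EXX = 620 MPa.
L_w = 2 × 245 = 490 mm; section modulus (unit throat) S = 2 × L²/6 = 20010 mm².
Direct shear f_v = P/L_w = 194×10³/490 = 395.9 N/mm.
Moment M = P × e = 194×10³ × 165 = 32010000 N·mm; bending f_b = M/S = 1600 N/mm.
f_max = √(f_v² + f_b²) = √(395.9² + 1600²) = 1648 N/mm.
φr_n = 0.75 × 0.6 × 620 × (0.707 × 10) = 1973 N/mm → adequate.

f_max ≈ 1650 N/mm; adequate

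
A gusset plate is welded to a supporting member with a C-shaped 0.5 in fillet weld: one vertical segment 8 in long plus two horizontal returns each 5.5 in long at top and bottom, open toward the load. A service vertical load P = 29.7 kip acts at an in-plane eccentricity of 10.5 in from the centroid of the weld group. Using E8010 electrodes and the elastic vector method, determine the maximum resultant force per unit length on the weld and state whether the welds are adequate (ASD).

E80XX → F_EXX = 80 ksi.
Total weld length L_w = 19 in. Treat welds as unit-width lines.
Centroid: x̄ = 2×5.5×2.75 / 19 = 1.592 in from the vertical weld.
Polar moment about centroid: J = I_x + I_y = [8³/12 + 2×5.5×4²] + [8×1.592² + 2(5.5³/12 + 5.5×1.158²)] = 281.4 in³.
Direct shear f_v = P/L_w = 29.7 / 19 = 1.563 kip/in (vertical).
Torsion M = P·e = 29.7 × 10.5 = 311.85 kip·in.
Critical point at (x, y) = (3.908, 4) from centroid. f_tx = M·y/J = 4.432 kip/in; f_ty = M·x/J = 4.33 kip/in.
Resultant f_max = √[f_tx² + (f_v + f_ty)²] = √[4.432² + (1.563 + 4.33)²] = 7.374 kip/in.
Capacity per unit length: r_n/Ω = (1/2.0) × 0.6 × 80 × (0.707 × 0.5) = 8.484 kip/in.
7.374 ≤ 8.484 → adequate.

f_max ≈ 7.37 kip/in; adequate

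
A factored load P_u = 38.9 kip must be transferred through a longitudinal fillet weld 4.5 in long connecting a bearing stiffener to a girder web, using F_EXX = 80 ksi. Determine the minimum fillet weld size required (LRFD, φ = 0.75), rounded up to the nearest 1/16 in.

Total weld length L = 4.5 in.
Required throat t_e = P_u / (φ × 0.6 F_EXX × L) = 38.9 / (0.75 × 0.6 × 80 × 4.5) = 0.2401 in.
Required leg w = t_e / 0.707 = 0.3396 in → use 3/8 in.

w = 3/8 in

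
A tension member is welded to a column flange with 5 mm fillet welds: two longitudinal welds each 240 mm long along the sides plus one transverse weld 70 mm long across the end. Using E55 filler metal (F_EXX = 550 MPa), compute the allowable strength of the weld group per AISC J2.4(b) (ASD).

t_e = 0.707 × 5 = 3.535 mm.
R_nwl = 0.6 × 550 × 3.535 × 480 × 10⁻³ = 559.9 kN (longitudinal, 2 welds).
R_nwt = 0.6 × 550 × 3.535 × 70 × 10⁻³ = 81.66 kN (transverse, base value).
(i) R_nwl + R_nwt = 641.6 kN; (ii) 0.85 R_nwl + 1.5 R_nwt = 598.4 kN.
R_n = max = 641.6 kN [governs: (i)]; R_n/Ω = 320.8 kN.

R_n/Ω ≈ 321 kN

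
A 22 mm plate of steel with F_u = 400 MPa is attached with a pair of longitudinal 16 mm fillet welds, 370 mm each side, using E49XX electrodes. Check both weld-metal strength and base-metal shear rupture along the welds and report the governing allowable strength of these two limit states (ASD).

R_n/Ω ≈ 1230 kN (weld metal governs)

E49XX → F_EXX = 490 MPa.
t_e = 0.707 × 16 = 11.31 mm; L = 740 mm.
Weld metal: R_n/Ω = (1/2.0) × 0.6 × 490 × 11.31 × 740 × 10⁻³ = 1231 kN.
Base metal (shear rupture): R_n/Ω = (1/2.0) × 0.6 × 400 × 22 × 740 × 10⁻³ = 1954 kN.
Governing: weld metal.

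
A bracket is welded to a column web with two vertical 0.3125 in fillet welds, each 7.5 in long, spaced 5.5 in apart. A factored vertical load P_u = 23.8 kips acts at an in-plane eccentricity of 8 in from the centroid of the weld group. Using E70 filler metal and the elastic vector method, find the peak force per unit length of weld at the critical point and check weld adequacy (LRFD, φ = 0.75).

E70XX → F_EXX = 70 ksi.
Total weld length L_w = 15 in. Treat welds as unit-width lines.
Polar moment about centroid: J = 2[d³/12 + d(b/2)²] = 2[7.5³/12 + 7.5×2.75²] = 183.8 in³.
Direct shear f_v = P/L_w = 23.8 / 15 = 1.587 kip/in (vertical).
Torsion M = P·e = 23.8 × 8 = 190.4 kip·in.
Critical point at (x, y) = (2.75, 3.75) from centroid. f_tx = M·y/J = 3.886 kip/in; f_ty = M·x/J = 2.85 kip/in.
Resultant f_max = √[f_tx² + (f_v + f_ty)²] = √[3.886² + (1.587 + 2.85)²] = 5.897 kip/in.
Capacity per unit length: φr_n = 0.75 × 0.6 × 70 × (0.707 × 0.3125) = 6.96 kip/in.
5.897 ≤ 6.96 → adequate.

f_max ≈ 5.9 kip/in; adequate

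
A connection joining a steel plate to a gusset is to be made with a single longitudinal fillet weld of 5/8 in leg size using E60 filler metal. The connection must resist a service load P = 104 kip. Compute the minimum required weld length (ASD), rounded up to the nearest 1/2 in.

E60XX → F_EXX = 60 ksi.
Throat t_e = 0.707 × 0.625 = 0.4419 in.
r_n/Ω = (0.6 × 60 × 0.4419) / 2.0 = 7.954 kip/in.
L_req = P / (r_n/Ω) = 104 / 7.954 = 13.08 in total.
Round up → use L = 13.5 in.

L = 13.5 in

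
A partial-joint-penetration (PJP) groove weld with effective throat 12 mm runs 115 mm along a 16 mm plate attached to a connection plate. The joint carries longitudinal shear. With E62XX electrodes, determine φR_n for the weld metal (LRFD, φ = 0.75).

φR_n ≈ 385 kN

E62XX → F_EXX = 620 MPa.
Effective throat (given) t_e = 12 mm.
A_we = 12 × 115 = 1380 mm².
F_nw = 0.6 F_EXX = 372 MPa.
φR_n = 0.75 × 372 × 1380 × 10⁻³ = 385 kN.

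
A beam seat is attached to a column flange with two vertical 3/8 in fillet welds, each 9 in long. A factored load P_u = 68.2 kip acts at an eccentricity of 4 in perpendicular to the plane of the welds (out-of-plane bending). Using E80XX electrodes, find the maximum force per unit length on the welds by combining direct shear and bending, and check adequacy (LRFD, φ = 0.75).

f_max ≈ 10.8 kip/in; NOT adequate

E80XX → F_EXX = 80 ksi.
L_w = 2 × 9 = 18 in; section modulus (unit throat) S = 2 × L²/6 = 27 in².
Direct shear f_v = P/L_w = 68.2/18 = 3.789 kip/in.
Moment M = P × e = 68.2 × 4 = 272.8 kip·in; bending f_b = M/S = 10.1 kip/in.
f_max = √(f_v² + f_b²) = √(3.789² + 10.1²) = 10.79 kip/in.
φr_n = 0.75 × 0.6 × 80 × (0.707 × 0.375) = 9.544 kip/in → NOT adequate.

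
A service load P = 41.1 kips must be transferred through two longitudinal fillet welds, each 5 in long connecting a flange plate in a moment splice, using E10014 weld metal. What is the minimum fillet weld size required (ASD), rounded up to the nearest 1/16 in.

w = 1/4 in

E100XX → F_EXX = 100 ksi.
Total weld length L = 10 in.
Required throat t_e = P × Ω / (0.6 F_EXX × L) = 41.1 × 2.0 / (0.6 × 100 × 10) = 0.137 in.
Required leg w = t_e / 0.707 = 0.1938 in → use 1/4 in.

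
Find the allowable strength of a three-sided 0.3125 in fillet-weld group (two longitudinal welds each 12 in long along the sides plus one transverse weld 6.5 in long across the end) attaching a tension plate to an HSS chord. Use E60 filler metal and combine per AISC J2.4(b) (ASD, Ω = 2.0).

R_n/Ω ≈ 121 kip

E60XX → F_EXX = 60 ksi.
t_e = 0.707 × 0.3125 = 0.2209 in.
R_nwl = 0.6 × 60 × 0.2209 × 24 = 190.9 kip (longitudinal, 2 welds).
R_nwt = 0.6 × 60 × 0.2209 × 6.5 = 51.7 kip (transverse, base value).
(i) R_nwl + R_nwt = 242.6 kip; (ii) 0.85 R_nwl + 1.5 R_nwt = 239.8 kip.
R_n = max = 242.6 kip [governs: (i)]; R_n/Ω = 121.3 kip.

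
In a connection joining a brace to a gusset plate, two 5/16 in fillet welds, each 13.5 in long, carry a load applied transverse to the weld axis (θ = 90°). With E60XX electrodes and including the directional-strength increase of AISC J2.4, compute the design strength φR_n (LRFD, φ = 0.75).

φR_n ≈ 242 kip

E60XX → F_EXX = 60 ksi.
t_e = 0.707 × 0.3125 = 0.2209 in; A_we = 0.2209 × 27 = 5.965 in².
Directional factor: 1.0 + 0.5 sin^1.5(90°) = 1.5.
F_nw = 0.6 × 60 × 1.5 = 54 ksi.
φR_n = 0.75 × 54 × 5.965 = 241.6 kip.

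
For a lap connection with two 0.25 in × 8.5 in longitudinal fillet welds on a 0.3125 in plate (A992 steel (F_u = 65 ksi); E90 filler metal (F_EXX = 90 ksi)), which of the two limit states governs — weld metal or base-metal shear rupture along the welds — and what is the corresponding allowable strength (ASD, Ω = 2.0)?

t_e = 0.707 × 0.25 = 0.1767 in; L = 17 in.
Weld metal: R_n/Ω = (1/2.0) × 0.6 × 90 × 0.1767 × 17 = 81.13 kip.
Base metal (shear rupture): R_n/Ω = (1/2.0) × 0.6 × 65 × 0.3125 × 17 = 103.6 kip.
Governing: weld metal.

R_n/Ω ≈ 81.1 kip (weld metal governs)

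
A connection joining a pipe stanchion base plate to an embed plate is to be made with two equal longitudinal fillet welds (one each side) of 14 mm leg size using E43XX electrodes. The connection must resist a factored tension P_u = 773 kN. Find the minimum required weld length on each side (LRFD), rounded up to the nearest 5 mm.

E43XX → F_EXX = 430 MPa.
Throat t_e = 0.707 × 14 = 9.898 mm.
φr_n = 0.75 × 0.6 × 430 × 9.898 × 10⁻³ = 1.915 kN/mm.
L_req = P_u / φr_n = 773 / 1.915 = 403.6 mm total.
Per side: 403.6 / 2 = 201.8 mm.
Round up → use L = 205 mm on each side.

L = 205 mm on each side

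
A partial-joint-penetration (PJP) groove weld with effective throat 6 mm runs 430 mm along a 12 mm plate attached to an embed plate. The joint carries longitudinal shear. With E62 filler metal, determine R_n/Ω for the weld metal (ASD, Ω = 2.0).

R_n/Ω ≈ 480 kN

E62XX → F_EXX = 620 MPa.
Effective throat (given) t_e = 6 mm.
A_we = 6 × 430 = 2580 mm².
F_nw = 0.6 F_EXX = 372 MPa.
R_n/Ω = (372 × 2580) / 2.0 × 10⁻³ = 479.9 kN.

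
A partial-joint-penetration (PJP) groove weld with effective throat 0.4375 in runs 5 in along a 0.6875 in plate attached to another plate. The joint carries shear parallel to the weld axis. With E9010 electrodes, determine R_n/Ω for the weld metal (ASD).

R_n/Ω ≈ 59.1 kip

E90XX → F_EXX = 90 ksi.
Effective throat (given) t_e = 0.4375 in.
A_we = 0.4375 × 5 = 2.188 in².
F_nw = 0.6 F_EXX = 54 ksi.
R_n/Ω = (54 × 2.188) / 2.0 = 59.06 kip.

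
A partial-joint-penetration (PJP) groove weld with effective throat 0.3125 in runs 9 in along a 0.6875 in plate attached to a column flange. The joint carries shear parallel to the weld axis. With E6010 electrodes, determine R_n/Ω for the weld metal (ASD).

E60XX → F_EXX = 60 ksi.
Effective throat (given) t_e = 0.3125 in.
A_we = 0.3125 × 9 = 2.812 in².
F_nw = 0.6 F_EXX = 36 ksi.
R_n/Ω = (36 × 2.812) / 2.0 = 50.62 kips.

R_n/Ω ≈ 50.6 kips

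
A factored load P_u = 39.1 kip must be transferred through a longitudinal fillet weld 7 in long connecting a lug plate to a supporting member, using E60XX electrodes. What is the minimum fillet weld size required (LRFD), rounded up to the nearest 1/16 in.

E60XX → F_EXX = 60 ksi.
Total weld length L = 7 in.
Required throat t_e = P_u / (φ × 0.6 F_EXX × L) = 39.1 / (0.75 × 0.6 × 60 × 7) = 0.2069 in.
Required leg w = t_e / 0.707 = 0.2926 in → use 5/16 in.

w = 5/16 in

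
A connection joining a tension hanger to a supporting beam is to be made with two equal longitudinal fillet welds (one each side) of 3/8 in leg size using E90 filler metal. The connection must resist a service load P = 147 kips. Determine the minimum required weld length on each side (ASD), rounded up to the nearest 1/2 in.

L = 10.5 in on each side

E90XX → F_EXX = 90 ksi.
Throat t_e = 0.707 × 0.375 = 0.2651 in.
r_n/Ω = (0.6 × 90 × 0.2651) / 2.0 = 7.158 kip/in.
L_req = P / (r_n/Ω) = 147 / 7.158 = 20.54 in total.
Per side: 20.54 / 2 = 10.27 in.
Round up → use L = 10.5 in on each side.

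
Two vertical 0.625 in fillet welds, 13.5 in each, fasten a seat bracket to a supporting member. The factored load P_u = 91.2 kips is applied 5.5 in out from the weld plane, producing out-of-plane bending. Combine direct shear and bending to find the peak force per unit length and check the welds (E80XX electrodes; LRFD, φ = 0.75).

f_max ≈ 8.92 kip/in; adequate

E80XX → F_EXX = 80 ksi.
L_w = 2 × 13.5 = 27 in; section modulus (unit throat) S = 2 × L²/6 = 60.75 in².
Direct shear f_v = P/L_w = 91.2/27 = 3.378 kip/in.
Moment M = P × e = 91.2 × 5.5 = 501.6 kip·in; bending f_b = M/S = 8.257 kip/in.
f_max = √(f_v² + f_b²) = √(3.378² + 8.257²) = 8.921 kip/in.
φr_n = 0.75 × 0.6 × 80 × (0.707 × 0.625) = 15.91 kip/in → adequate.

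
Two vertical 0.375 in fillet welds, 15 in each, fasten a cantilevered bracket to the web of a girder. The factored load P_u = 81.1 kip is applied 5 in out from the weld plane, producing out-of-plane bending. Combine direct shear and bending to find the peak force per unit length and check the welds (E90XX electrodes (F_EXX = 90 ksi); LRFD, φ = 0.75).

L_w = 2 × 15 = 30 in; section modulus (unit throat) S = 2 × L²/6 = 75 in².
Direct shear f_v = P/L_w = 81.1/30 = 2.703 kip/in.
Moment M = P × e = 81.1 × 5 = 405.5 kip·in; bending f_b = M/S = 5.407 kip/in.
f_max = √(f_v² + f_b²) = √(2.703² + 5.407²) = 6.045 kip/in.
φr_n = 0.75 × 0.6 × 90 × (0.707 × 0.375) = 10.74 kip/in → adequate.

f_max ≈ 6.04 kip/in; adequate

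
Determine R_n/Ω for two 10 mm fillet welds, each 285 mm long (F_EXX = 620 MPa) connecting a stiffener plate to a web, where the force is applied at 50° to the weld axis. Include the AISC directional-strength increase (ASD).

t_e = 0.707 × 10 = 7.07 mm; A_we = 7.07 × 570 = 4030 mm².
Directional factor: 1.0 + 0.5 sin^1.5(50°) = 1.335.
F_nw = 0.6 × 620 × 1.335 = 496.7 MPa.
R_n/Ω = (496.7 × 4030) / 2.0 × 10⁻³ = 1001 kN.

R_n/Ω ≈ 1000 kN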